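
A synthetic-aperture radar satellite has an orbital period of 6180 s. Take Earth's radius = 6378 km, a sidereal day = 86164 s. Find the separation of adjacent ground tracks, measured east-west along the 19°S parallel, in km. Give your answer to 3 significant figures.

2720 km

Node shift per orbit = (6180.0/86164) × 360° = 25.82°.
Equatorial spacing = 25.82 × 111.3 km/° = 2874 km.
At 19° latitude, spacing = 2874 × cos(19°) = 2718 km.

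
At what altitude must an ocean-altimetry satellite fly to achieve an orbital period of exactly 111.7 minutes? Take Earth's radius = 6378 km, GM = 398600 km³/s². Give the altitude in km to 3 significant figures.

1300 km

T = 111.7 min = 6702.0 s.
From T = 2π√(a³/μ): a = (μ T²/4π²)^(1/3) = (398600 × 6702.0² / 4π²)^(1/3) = 7683 km.
Altitude h = a − R = 7683 − 6378 = 1305 km.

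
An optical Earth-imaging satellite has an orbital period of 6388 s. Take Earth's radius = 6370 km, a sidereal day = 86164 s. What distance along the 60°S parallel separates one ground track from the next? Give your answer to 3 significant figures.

1480 km

Node shift per orbit = (6388.0/86164) × 360° = 26.69°.
Equatorial spacing = 26.69 × 111.2 km/° = 2967 km.
At 60° latitude, spacing = 2967 × cos(60°) = 1484 km.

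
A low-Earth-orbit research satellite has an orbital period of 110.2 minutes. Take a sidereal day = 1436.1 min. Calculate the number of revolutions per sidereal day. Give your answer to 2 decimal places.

13.03

T = 110.2 min = 6612.0 s.
Orbits per sidereal day = 86166 / 6612.0 = 13.032.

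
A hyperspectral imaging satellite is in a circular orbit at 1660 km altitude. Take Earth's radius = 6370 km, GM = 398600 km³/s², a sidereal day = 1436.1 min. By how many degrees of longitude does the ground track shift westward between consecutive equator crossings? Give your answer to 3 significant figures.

Semi-major axis a = 6370 + 1660 = 8030 km. Period T = 2π√(a³/μ) = 2π√(8030³/398600) = 7161.2 s = 119.35 min.
During one orbit Earth rotates (7161.2 / 86166) × 360° = 29.92°.

29.9°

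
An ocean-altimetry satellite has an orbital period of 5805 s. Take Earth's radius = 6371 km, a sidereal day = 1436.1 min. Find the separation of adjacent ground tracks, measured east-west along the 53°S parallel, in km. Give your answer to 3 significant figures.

1620 km

Node shift per orbit = (5805.0/86166) × 360° = 24.25°.
Equatorial spacing = 24.25 × 111.2 km/° = 2697 km.
At 53° latitude, spacing = 2697 × cos(53°) = 1623 km.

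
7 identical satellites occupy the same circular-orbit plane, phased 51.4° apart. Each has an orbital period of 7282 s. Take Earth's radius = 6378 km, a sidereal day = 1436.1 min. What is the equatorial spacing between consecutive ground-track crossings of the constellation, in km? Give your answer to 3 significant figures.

Single-satellite node shift = (7282.0/86166) × 360° = 30.42°.
With 7 satellites evenly phased, successive equator crossings are 30.42/7 = 4.346° apart.
That is 4.346 × 111.3 = 484 km at the equator.

484 km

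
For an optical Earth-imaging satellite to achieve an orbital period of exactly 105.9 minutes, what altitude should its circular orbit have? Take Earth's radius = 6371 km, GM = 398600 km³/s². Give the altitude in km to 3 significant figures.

T = 105.9 min = 6354.0 s.
From T = 2π√(a³/μ): a = (μ T²/4π²)^(1/3) = (398600 × 6354.0² / 4π²)^(1/3) = 7415 km.
Altitude h = a − R = 7415 − 6371 = 1044 km.

1040 km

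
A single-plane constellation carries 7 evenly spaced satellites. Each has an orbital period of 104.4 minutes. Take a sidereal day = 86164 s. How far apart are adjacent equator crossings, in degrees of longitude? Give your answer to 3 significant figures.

3.74°

T = 104.4 min = 6264.0 s.
Single-satellite node shift = (6264.0/86164) × 360° = 26.17°.
With 7 satellites evenly phased, successive equator crossings are 26.17/7 = 3.739° apart.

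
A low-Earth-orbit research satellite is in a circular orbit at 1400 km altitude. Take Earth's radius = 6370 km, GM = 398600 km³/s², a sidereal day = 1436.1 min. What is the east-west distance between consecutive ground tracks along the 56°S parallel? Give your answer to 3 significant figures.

1770 km

Semi-major axis a = 6370 + 1400 = 7770 km. Period T = 2π√(a³/μ) = 2π√(7770³/398600) = 6816.2 s = 113.60 min.
Node shift per orbit = (6816.2/86166) × 360° = 28.48°.
Equatorial spacing = 28.48 × 111.2 km/° = 3166 km.
At 56° latitude, spacing = 3166 × cos(56°) = 1770 km.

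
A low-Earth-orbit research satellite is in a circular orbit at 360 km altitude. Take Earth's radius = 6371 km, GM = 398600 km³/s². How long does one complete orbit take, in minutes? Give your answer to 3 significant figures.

91.6 min

Semi-major axis a = 6371 + 360 = 6731 km. Period T = 2π√(a³/μ) = 2π√(6731³/398600) = 5495.8 s = 91.60 min.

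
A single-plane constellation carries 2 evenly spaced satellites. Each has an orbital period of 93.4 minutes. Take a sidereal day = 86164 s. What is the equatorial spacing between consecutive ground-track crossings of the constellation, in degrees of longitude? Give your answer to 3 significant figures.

11.7°

T = 93.4 min = 5604.0 s.
Single-satellite node shift = (5604.0/86164) × 360° = 23.41°.
With 2 satellites evenly phased, successive equator crossings are 23.41/2 = 11.707° apart.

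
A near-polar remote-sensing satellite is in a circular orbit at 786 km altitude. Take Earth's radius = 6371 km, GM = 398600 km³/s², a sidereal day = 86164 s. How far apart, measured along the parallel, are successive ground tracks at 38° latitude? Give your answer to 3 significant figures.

Semi-major axis a = 6371 + 786 = 7157 km. Period T = 2π√(a³/μ) = 2π√(7157³/398600) = 6025.7 s = 100.43 min.
Node shift per orbit = (6025.7/86164) × 360° = 25.18°.
Equatorial spacing = 25.18 × 111.2 km/° = 2799 km.
At 38° latitude, spacing = 2799 × cos(38°) = 2206 km.

2210 km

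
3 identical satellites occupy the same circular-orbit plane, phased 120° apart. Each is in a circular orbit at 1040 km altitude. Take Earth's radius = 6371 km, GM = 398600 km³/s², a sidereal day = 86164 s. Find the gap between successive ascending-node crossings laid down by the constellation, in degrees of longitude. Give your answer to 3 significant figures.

8.84°

Semi-major axis a = 6371 + 1040 = 7411 km. Period T = 2π√(a³/μ) = 2π√(7411³/398600) = 6349.3 s = 105.82 min.
Single-satellite node shift = (6349.3/86164) × 360° = 26.53°.
With 3 satellites evenly phased, successive equator crossings are 26.53/3 = 8.843° apart.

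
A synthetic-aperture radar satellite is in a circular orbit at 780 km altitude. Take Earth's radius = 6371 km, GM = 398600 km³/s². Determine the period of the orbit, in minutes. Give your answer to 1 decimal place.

100.3 min

Semi-major axis a = 6371 + 780 = 7151 km. Period T = 2π√(a³/μ) = 2π√(7151³/398600) = 6018.1 s = 100.30 min.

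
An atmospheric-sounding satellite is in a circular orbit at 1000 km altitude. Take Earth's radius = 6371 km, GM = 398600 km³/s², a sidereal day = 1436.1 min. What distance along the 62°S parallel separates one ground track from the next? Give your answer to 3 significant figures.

Semi-major axis a = 6371 + 1000 = 7371 km. Period T = 2π√(a³/μ) = 2π√(7371³/398600) = 6298.0 s = 104.97 min.
Node shift per orbit = (6298.0/86166) × 360° = 26.31°.
Equatorial spacing = 26.31 × 111.2 km/° = 2926 km.
At 62° latitude, spacing = 2926 × cos(62°) = 1374 km.

1370 km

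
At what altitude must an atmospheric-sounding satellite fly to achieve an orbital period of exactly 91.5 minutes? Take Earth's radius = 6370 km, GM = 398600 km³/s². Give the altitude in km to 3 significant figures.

T = 91.5 min = 5490.0 s.
From T = 2π√(a³/μ): a = (μ T²/4π²)^(1/3) = (398600 × 5490.0² / 4π²)^(1/3) = 6726 km.
Altitude h = a − R = 6726 − 6370 = 356 km.

356 km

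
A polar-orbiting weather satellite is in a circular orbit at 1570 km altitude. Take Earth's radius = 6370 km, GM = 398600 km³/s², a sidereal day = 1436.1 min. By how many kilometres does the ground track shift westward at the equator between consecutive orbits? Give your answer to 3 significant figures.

Semi-major axis a = 6370 + 1570 = 7940 km. Period T = 2π√(a³/μ) = 2π√(7940³/398600) = 7041.1 s = 117.35 min.
During one orbit Earth rotates (7041.1 / 86166) × 360° = 29.42°.
At the equator that is 29.42° × (2π·6370/360) km/° = 29.42 × 111.2 = 3271 km.

3270 km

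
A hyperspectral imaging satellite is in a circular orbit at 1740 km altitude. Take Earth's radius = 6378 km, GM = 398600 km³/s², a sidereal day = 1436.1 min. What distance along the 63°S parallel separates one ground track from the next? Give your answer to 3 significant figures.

Semi-major axis a = 6378 + 1740 = 8118 km. Period T = 2π√(a³/μ) = 2π√(8118³/398600) = 7279.2 s = 121.32 min.
Node shift per orbit = (7279.2/86166) × 360° = 30.41°.
Equatorial spacing = 30.41 × 111.3 km/° = 3385 km.
At 63° latitude, spacing = 3385 × cos(63°) = 1537 km.

1540 km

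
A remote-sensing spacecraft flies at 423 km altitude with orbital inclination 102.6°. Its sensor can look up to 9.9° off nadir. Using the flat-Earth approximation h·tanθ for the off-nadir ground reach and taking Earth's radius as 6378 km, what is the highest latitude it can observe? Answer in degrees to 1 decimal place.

78.1°

Retrograde orbit: the ground track reaches ±(180° − i) = ±(180 − 102.6) = ±77.4°.
Sensor half-swath on the ground ≈ 423·tan(9.9°) = 74 km = 0.66° of latitude.
Maximum observable latitude ≈ 77.4 + 0.66 = 78.1°.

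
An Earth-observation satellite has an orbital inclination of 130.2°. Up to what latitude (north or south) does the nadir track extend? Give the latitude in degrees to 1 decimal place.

49.8°

Retrograde orbit: the ground track reaches ±(180° − i) = ±(180 − 130.2) = ±49.8°.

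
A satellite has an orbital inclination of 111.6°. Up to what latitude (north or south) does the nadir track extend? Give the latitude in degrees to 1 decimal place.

68.4°

Retrograde orbit: the ground track reaches ±(180° − i) = ±(180 − 111.6) = ±68.4°.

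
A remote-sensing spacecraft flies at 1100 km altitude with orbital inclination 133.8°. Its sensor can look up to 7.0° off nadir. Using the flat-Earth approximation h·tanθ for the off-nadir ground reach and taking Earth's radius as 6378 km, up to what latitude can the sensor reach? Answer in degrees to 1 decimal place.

Retrograde orbit: the ground track reaches ±(180° − i) = ±(180 − 133.8) = ±46.2°.
Sensor half-swath on the ground ≈ 1100·tan(7.0°) = 135 km = 1.21° of latitude.
Maximum observable latitude ≈ 46.2 + 1.21 = 47.4°.

47.4°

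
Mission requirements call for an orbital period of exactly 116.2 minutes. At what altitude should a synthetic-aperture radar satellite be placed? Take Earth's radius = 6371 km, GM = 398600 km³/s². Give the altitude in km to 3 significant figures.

T = 116.2 min = 6972.0 s.
From T = 2π√(a³/μ): a = (μ T²/4π²)^(1/3) = (398600 × 6972.0² / 4π²)^(1/3) = 7888 km.
Altitude h = a − R = 7888 − 6371 = 1517 km.

1520 km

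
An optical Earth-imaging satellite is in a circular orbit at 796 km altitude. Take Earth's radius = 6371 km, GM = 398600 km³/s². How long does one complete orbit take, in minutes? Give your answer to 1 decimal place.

100.6 min

Semi-major axis a = 6371 + 796 = 7167 km. Period T = 2π√(a³/μ) = 2π√(7167³/398600) = 6038.3 s = 100.64 min.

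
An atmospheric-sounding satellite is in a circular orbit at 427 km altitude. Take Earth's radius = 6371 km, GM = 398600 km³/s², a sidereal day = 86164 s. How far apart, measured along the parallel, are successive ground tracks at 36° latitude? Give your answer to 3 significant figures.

Semi-major axis a = 6371 + 427 = 6798 km. Period T = 2π√(a³/μ) = 2π√(6798³/398600) = 5578.1 s = 92.97 min.
Node shift per orbit = (5578.1/86164) × 360° = 23.31°.
Equatorial spacing = 23.31 × 111.2 km/° = 2591 km.
At 36° latitude, spacing = 2591 × cos(36°) = 2097 km.

2100 km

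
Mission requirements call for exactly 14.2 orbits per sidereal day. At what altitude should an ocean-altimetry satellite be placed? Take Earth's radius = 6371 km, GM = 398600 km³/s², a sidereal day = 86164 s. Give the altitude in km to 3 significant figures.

819 km

Required period T = 86164 / 14.2 = 6067.9 s.
From T = 2π√(a³/μ): a = (μ T²/4π²)^(1/3) = (398600 × 6067.9² / 4π²)^(1/3) = 7190 km.
Altitude h = a − R = 7190 − 6371 = 819 km.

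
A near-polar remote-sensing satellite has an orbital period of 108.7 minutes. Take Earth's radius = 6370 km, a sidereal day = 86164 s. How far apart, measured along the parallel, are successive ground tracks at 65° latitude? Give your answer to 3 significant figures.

1280 km

T = 108.7 min = 6522.0 s.
Node shift per orbit = (6522.0/86164) × 360° = 27.25°.
Equatorial spacing = 27.25 × 111.2 km/° = 3030 km.
At 65° latitude, spacing = 3030 × cos(65°) = 1280 km.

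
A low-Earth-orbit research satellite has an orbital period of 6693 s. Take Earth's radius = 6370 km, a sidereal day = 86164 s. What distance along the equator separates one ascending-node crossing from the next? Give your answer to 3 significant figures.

During one orbit Earth rotates (6693.0 / 86164) × 360° = 27.96°.
At the equator that is 27.96° × (2π·6370/360) km/° = 27.96 × 111.2 = 3109 km.

3110 km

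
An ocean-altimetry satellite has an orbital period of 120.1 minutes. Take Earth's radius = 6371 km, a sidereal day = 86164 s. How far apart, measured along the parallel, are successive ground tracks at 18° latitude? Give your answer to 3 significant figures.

3180 km

T = 120.1 min = 7206.0 s.
Node shift per orbit = (7206.0/86164) × 360° = 30.11°.
Equatorial spacing = 30.11 × 111.2 km/° = 3348 km.
At 18° latitude, spacing = 3348 × cos(18°) = 3184 km.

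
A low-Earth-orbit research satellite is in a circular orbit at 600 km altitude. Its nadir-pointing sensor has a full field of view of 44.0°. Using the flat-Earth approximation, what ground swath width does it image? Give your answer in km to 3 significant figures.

Half-angle = 44.0°/2 = 22°.
Swath width ≈ 2h·tan(θ/2) = 2 × 600 × tan(22°) = 484.8 km.

485 km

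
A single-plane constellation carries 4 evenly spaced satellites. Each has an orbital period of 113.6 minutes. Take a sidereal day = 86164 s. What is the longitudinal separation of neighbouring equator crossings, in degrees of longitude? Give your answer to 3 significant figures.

7.12°

T = 113.6 min = 6816.0 s.
Single-satellite node shift = (6816.0/86164) × 360° = 28.48°.
With 4 satellites evenly phased, successive equator crossings are 28.48/4 = 7.119° apart.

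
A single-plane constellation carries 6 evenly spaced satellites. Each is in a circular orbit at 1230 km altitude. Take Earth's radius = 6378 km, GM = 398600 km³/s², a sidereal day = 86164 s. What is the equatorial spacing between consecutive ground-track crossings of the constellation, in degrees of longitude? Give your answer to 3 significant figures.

Semi-major axis a = 6378 + 1230 = 7608 km. Period T = 2π√(a³/μ) = 2π√(7608³/398600) = 6604.2 s = 110.07 min.
Single-satellite node shift = (6604.2/86164) × 360° = 27.59°.
With 6 satellites evenly phased, successive equator crossings are 27.59/6 = 4.599° apart.

4.60°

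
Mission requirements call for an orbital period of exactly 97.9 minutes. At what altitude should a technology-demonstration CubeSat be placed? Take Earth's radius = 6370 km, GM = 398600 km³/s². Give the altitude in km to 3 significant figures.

T = 97.9 min = 5874.0 s.
From T = 2π√(a³/μ): a = (μ T²/4π²)^(1/3) = (398600 × 5874.0² / 4π²)^(1/3) = 7036 km.
Altitude h = a − R = 7036 − 6370 = 666 km.

666 km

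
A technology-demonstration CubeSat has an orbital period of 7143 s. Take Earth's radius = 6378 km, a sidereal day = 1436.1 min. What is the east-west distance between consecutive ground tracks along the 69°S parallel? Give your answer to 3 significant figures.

Node shift per orbit = (7143.0/86166) × 360° = 29.84°.
Equatorial spacing = 29.84 × 111.3 km/° = 3322 km.
At 69° latitude, spacing = 3322 × cos(69°) = 1191 km.

1190 km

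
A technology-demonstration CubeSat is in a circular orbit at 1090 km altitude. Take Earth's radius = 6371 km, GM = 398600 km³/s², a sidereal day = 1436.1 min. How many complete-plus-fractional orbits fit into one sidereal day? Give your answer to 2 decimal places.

13.43

Semi-major axis a = 6371 + 1090 = 7461 km. Period T = 2π√(a³/μ) = 2π√(7461³/398600) = 6413.7 s = 106.89 min.
Orbits per sidereal day = 86166 / 6413.7 = 13.435.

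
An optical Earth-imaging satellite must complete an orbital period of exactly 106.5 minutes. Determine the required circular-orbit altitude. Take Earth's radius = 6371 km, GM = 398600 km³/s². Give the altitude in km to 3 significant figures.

T = 106.5 min = 6390.0 s.
From T = 2π√(a³/μ): a = (μ T²/4π²)^(1/3) = (398600 × 6390.0² / 4π²)^(1/3) = 7443 km.
Altitude h = a − R = 7443 − 6371 = 1072 km.

1070 km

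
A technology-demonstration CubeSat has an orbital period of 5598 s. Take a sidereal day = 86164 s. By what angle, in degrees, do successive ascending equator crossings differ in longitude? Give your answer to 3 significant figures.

During one orbit Earth rotates (5598.0 / 86164) × 360° = 23.39°.

23.4°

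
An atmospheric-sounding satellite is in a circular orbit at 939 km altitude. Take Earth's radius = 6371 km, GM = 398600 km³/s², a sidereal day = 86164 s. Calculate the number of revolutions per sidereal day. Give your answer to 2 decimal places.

Semi-major axis a = 6371 + 939 = 7310 km. Period T = 2π√(a³/μ) = 2π√(7310³/398600) = 6220.0 s = 103.67 min.
Orbits per sidereal day = 86164 / 6220.0 = 13.853.

13.85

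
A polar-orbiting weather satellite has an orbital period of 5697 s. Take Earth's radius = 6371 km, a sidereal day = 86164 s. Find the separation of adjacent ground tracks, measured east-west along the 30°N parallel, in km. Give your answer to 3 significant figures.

2290 km

Node shift per orbit = (5697.0/86164) × 360° = 23.80°.
Equatorial spacing = 23.80 × 111.2 km/° = 2647 km.
At 30° latitude, spacing = 2647 × cos(30°) = 2292 km.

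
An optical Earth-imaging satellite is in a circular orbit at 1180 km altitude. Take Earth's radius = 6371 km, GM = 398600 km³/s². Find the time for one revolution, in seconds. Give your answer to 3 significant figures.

6530 seconds

Semi-major axis a = 6371 + 1180 = 7551 km. Period T = 2π√(a³/μ) = 2π√(7551³/398600) = 6530.1 s = 108.83 min.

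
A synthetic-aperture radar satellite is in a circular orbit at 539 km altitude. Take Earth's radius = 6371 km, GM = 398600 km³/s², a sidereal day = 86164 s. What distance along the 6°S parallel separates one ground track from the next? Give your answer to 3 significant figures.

2640 km

Semi-major axis a = 6371 + 539 = 6910 km. Period T = 2π√(a³/μ) = 2π√(6910³/398600) = 5716.5 s = 95.27 min.
Node shift per orbit = (5716.5/86164) × 360° = 23.88°.
Equatorial spacing = 23.88 × 111.2 km/° = 2656 km.
At 6° latitude, spacing = 2656 × cos(6°) = 2641 km.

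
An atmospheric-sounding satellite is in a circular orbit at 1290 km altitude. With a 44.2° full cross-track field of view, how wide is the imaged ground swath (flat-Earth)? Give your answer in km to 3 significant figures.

1050 km

Half-angle = 44.2°/2 = 22.1°.
Swath width ≈ 2h·tan(θ/2) = 2 × 1290 × tan(22.1°) = 1047.6 km.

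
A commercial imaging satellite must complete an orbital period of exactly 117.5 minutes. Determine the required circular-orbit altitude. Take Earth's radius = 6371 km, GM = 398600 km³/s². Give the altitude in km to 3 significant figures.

1580 km

T = 117.5 min = 7050.0 s.
From T = 2π√(a³/μ): a = (μ T²/4π²)^(1/3) = (398600 × 7050.0² / 4π²)^(1/3) = 7947 km.
Altitude h = a − R = 7947 − 6371 = 1576 km.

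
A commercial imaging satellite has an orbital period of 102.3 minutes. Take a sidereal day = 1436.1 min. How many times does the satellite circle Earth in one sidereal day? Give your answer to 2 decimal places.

T = 102.3 min = 6138.0 s.
Orbits per sidereal day = 86166 / 6138.0 = 14.038.

14.04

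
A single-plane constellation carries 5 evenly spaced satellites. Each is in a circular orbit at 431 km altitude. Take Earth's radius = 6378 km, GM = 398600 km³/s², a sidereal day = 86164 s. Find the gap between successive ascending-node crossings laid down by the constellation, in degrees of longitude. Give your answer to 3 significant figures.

4.67°

Semi-major axis a = 6378 + 431 = 6809 km. Period T = 2π√(a³/μ) = 2π√(6809³/398600) = 5591.6 s = 93.19 min.
Single-satellite node shift = (5591.6/86164) × 360° = 23.36°.
With 5 satellites evenly phased, successive equator crossings are 23.36/5 = 4.672° apart.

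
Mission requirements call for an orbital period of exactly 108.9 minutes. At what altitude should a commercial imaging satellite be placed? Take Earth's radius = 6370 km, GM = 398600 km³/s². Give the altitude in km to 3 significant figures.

1180 km

T = 108.9 min = 6534.0 s.
From T = 2π√(a³/μ): a = (μ T²/4π²)^(1/3) = (398600 × 6534.0² / 4π²)^(1/3) = 7554 km.
Altitude h = a − R = 7554 − 6370 = 1184 km.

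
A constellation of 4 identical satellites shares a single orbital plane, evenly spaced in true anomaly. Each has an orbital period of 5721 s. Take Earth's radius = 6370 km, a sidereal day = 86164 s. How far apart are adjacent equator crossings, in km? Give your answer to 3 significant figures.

664 km

Single-satellite node shift = (5721.0/86164) × 360° = 23.90°.
With 4 satellites evenly phased, successive equator crossings are 23.90/4 = 5.976° apart.
That is 5.976 × 111.2 = 664 km at the equator.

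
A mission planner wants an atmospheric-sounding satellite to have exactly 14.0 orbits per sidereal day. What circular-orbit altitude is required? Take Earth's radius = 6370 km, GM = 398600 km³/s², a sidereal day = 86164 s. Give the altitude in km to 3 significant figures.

889 km

Required period T = 86164 / 14.0 = 6154.6 s.
From T = 2π√(a³/μ): a = (μ T²/4π²)^(1/3) = (398600 × 6154.6² / 4π²)^(1/3) = 7259 km.
Altitude h = a − R = 7259 − 6370 = 889 km.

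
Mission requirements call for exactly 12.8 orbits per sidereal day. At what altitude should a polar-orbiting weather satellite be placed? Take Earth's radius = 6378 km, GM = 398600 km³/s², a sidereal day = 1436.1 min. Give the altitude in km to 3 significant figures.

Required period T = 86166 / 12.8 = 6731.7 s.
From T = 2π√(a³/μ): a = (μ T²/4π²)^(1/3) = (398600 × 6731.7² / 4π²)^(1/3) = 7706 km.
Altitude h = a − R = 7706 − 6378 = 1328 km.

1330 km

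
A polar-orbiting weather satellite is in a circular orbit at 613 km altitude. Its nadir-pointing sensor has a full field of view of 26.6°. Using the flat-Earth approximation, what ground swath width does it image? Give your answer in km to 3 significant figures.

Half-angle = 26.6°/2 = 13.3°.
Swath width ≈ 2h·tan(θ/2) = 2 × 613 × tan(13.3°) = 289.8 km.

290 km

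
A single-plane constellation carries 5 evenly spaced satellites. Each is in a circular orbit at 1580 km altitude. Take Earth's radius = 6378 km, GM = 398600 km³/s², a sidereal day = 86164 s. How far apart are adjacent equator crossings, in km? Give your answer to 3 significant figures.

657 km

Semi-major axis a = 6378 + 1580 = 7958 km. Period T = 2π√(a³/μ) = 2π√(7958³/398600) = 7065.1 s = 117.75 min.
Single-satellite node shift = (7065.1/86164) × 360° = 29.52°.
With 5 satellites evenly phased, successive equator crossings are 29.52/5 = 5.904° apart.
That is 5.904 × 111.3 = 657 km at the equator.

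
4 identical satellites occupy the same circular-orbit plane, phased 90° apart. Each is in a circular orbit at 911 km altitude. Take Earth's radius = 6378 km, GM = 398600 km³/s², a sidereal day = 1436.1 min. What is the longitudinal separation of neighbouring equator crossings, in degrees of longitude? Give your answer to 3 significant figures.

Semi-major axis a = 6378 + 911 = 7289 km. Period T = 2π√(a³/μ) = 2π√(7289³/398600) = 6193.2 s = 103.22 min.
Single-satellite node shift = (6193.2/86166) × 360° = 25.87°.
With 4 satellites evenly phased, successive equator crossings are 25.87/4 = 6.469° apart.

6.47°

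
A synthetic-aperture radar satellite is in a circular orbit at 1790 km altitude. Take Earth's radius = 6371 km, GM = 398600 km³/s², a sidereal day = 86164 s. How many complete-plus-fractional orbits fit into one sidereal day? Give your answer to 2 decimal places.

11.74

Semi-major axis a = 6371 + 1790 = 8161 km. Period T = 2π√(a³/μ) = 2π√(8161³/398600) = 7337.1 s = 122.29 min.
Orbits per sidereal day = 86164 / 7337.1 = 11.744.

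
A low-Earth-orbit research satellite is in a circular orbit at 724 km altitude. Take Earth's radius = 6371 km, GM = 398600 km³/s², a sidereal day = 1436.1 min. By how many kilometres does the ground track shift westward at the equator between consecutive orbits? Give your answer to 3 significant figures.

2760 km

Semi-major axis a = 6371 + 724 = 7095 km. Period T = 2π√(a³/μ) = 2π√(7095³/398600) = 5947.6 s = 99.13 min.
During one orbit Earth rotates (5947.6 / 86166) × 360° = 24.85°.
At the equator that is 24.85° × (2π·6371/360) km/° = 24.85 × 111.2 = 2763 km.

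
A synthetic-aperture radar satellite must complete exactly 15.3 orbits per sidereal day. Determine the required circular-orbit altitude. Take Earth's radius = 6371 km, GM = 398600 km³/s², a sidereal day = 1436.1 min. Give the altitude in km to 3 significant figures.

Required period T = 86166 / 15.3 = 5631.8 s.
From T = 2π√(a³/μ): a = (μ T²/4π²)^(1/3) = (398600 × 5631.8² / 4π²)^(1/3) = 6842 km.
Altitude h = a − R = 6842 − 6371 = 471 km.

471 km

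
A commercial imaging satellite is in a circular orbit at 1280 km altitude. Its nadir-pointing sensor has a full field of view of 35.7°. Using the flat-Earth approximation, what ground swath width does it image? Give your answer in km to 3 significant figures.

Half-angle = 35.7°/2 = 17.85°.
Swath width ≈ 2h·tan(θ/2) = 2 × 1280 × tan(17.85°) = 824.4 km.

824 km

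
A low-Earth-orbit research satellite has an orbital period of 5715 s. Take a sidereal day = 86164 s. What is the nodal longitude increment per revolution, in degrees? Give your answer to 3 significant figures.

23.9°

During one orbit Earth rotates (5715.0 / 86164) × 360° = 23.88°.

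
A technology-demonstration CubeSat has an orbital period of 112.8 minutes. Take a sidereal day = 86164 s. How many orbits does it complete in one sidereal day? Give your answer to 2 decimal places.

T = 112.8 min = 6768.0 s.
Orbits per sidereal day = 86164 / 6768.0 = 12.731.

12.73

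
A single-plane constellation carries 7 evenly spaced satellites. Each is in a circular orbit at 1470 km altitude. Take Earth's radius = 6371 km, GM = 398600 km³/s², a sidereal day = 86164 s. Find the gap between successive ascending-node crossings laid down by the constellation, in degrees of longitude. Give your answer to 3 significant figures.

4.12°

Semi-major axis a = 6371 + 1470 = 7841 km. Period T = 2π√(a³/μ) = 2π√(7841³/398600) = 6909.8 s = 115.16 min.
Single-satellite node shift = (6909.8/86164) × 360° = 28.87°.
With 7 satellites evenly phased, successive equator crossings are 28.87/7 = 4.124° apart.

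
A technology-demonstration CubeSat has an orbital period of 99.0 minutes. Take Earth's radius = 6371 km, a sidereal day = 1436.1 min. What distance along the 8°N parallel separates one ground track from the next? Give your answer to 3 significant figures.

T = 99.0 min = 5940.0 s.
Node shift per orbit = (5940.0/86166) × 360° = 24.82°.
Equatorial spacing = 24.82 × 111.2 km/° = 2760 km.
At 8° latitude, spacing = 2760 × cos(8°) = 2733 km.

2730 km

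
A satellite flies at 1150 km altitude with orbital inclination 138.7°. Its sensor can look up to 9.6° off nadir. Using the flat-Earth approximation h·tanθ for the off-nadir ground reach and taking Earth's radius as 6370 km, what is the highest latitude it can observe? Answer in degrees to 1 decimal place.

43.0°

Retrograde orbit: the ground track reaches ±(180° − i) = ±(180 − 138.7) = ±41.3°.
Sensor half-swath on the ground ≈ 1150·tan(9.6°) = 195 km = 1.75° of latitude.
Maximum observable latitude ≈ 41.3 + 1.75 = 43.0°.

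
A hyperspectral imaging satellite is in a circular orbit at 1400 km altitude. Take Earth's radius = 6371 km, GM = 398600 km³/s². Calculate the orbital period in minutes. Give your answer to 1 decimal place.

113.6 min

Semi-major axis a = 6371 + 1400 = 7771 km. Period T = 2π√(a³/μ) = 2π√(7771³/398600) = 6817.5 s = 113.63 min.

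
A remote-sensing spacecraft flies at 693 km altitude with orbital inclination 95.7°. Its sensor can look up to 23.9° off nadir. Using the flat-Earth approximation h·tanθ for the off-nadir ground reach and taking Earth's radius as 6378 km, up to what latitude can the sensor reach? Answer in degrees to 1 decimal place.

87.1°

Retrograde orbit: the ground track reaches ±(180° − i) = ±(180 − 95.7) = ±84.3°.
Sensor half-swath on the ground ≈ 693·tan(23.9°) = 307 km = 2.76° of latitude.
Maximum observable latitude ≈ 84.3 + 2.76 = 87.1°.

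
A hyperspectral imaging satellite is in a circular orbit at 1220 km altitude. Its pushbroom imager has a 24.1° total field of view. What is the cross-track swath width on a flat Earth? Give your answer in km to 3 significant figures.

521 km

Half-angle = 24.1°/2 = 12.05°.
Swath width ≈ 2h·tan(θ/2) = 2 × 1220 × tan(12.05°) = 520.9 km.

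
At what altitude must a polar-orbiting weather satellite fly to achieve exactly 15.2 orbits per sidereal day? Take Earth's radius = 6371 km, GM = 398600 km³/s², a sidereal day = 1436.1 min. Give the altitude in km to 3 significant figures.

501 km

Required period T = 86166 / 15.2 = 5668.8 s.
From T = 2π√(a³/μ): a = (μ T²/4π²)^(1/3) = (398600 × 5668.8² / 4π²)^(1/3) = 6872 km.
Altitude h = a − R = 6872 − 6371 = 501 km.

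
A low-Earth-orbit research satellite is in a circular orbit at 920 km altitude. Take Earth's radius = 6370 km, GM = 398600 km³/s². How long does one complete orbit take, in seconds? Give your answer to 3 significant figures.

Semi-major axis a = 6370 + 920 = 7290 km. Period T = 2π√(a³/μ) = 2π√(7290³/398600) = 6194.4 s = 103.24 min.

6190 seconds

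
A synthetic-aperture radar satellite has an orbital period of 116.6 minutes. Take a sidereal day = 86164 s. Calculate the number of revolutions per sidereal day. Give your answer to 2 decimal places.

12.32

T = 116.6 min = 6996.0 s.
Orbits per sidereal day = 86164 / 6996.0 = 12.316.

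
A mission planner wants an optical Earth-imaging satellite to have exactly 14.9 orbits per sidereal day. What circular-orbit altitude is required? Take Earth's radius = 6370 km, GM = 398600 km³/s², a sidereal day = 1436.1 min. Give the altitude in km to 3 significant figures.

Required period T = 86166 / 14.9 = 5783.0 s.
From T = 2π√(a³/μ): a = (μ T²/4π²)^(1/3) = (398600 × 5783.0² / 4π²)^(1/3) = 6963 km.
Altitude h = a − R = 6963 − 6370 = 593 km.

593 km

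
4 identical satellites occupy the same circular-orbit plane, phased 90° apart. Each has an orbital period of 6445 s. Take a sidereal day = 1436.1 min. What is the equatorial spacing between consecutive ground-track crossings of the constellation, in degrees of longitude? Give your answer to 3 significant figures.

6.73°

Single-satellite node shift = (6445.0/86166) × 360° = 26.93°.
With 4 satellites evenly phased, successive equator crossings are 26.93/4 = 6.732° apart.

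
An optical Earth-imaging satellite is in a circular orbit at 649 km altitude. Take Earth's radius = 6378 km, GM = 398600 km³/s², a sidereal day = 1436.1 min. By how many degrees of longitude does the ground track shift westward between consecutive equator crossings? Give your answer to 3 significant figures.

24.5°

Semi-major axis a = 6378 + 649 = 7027 km. Period T = 2π√(a³/μ) = 2π√(7027³/398600) = 5862.3 s = 97.70 min.
During one orbit Earth rotates (5862.3 / 86166) × 360° = 24.49°.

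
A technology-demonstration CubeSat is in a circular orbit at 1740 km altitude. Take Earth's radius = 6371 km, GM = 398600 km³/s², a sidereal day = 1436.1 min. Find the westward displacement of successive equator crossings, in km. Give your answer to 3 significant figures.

3380 km

Semi-major axis a = 6371 + 1740 = 8111 km. Period T = 2π√(a³/μ) = 2π√(8111³/398600) = 7269.8 s = 121.16 min.
During one orbit Earth rotates (7269.8 / 86166) × 360° = 30.37°.
At the equator that is 30.37° × (2π·6371/360) km/° = 30.37 × 111.2 = 3377 km.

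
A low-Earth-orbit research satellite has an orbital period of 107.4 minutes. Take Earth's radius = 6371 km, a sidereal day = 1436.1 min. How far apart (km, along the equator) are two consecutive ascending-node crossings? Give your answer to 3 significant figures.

T = 107.4 min = 6444.0 s.
During one orbit Earth rotates (6444.0 / 86166) × 360° = 26.92°.
At the equator that is 26.92° × (2π·6371/360) km/° = 26.92 × 111.2 = 2994 km.

2990 km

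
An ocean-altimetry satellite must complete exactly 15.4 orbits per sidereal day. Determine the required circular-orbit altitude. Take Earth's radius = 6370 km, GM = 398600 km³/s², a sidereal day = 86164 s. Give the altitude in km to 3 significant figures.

Required period T = 86164 / 15.4 = 5595.1 s.
From T = 2π√(a³/μ): a = (μ T²/4π²)^(1/3) = (398600 × 5595.1² / 4π²)^(1/3) = 6812 km.
Altitude h = a − R = 6812 − 6370 = 442 km.

442 km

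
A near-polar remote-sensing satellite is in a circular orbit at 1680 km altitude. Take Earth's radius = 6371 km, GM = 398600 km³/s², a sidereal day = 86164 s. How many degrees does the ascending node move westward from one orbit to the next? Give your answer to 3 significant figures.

Semi-major axis a = 6371 + 1680 = 8051 km. Period T = 2π√(a³/μ) = 2π√(8051³/398600) = 7189.3 s = 119.82 min.
During one orbit Earth rotates (7189.3 / 86164) × 360° = 30.04°.

30.0°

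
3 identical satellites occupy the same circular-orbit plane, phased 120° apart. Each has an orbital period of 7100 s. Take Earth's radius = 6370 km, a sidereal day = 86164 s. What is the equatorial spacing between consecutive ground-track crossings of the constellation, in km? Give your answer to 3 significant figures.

1100 km

Single-satellite node shift = (7100.0/86164) × 360° = 29.66°.
With 3 satellites evenly phased, successive equator crossings are 29.66/3 = 9.888° apart.
That is 9.888 × 111.2 = 1099 km at the equator.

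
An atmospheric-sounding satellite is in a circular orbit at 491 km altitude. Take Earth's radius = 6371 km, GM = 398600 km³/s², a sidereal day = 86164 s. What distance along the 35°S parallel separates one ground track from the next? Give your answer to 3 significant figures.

Semi-major axis a = 6371 + 491 = 6862 km. Period T = 2π√(a³/μ) = 2π√(6862³/398600) = 5657.0 s = 94.28 min.
Node shift per orbit = (5657.0/86164) × 360° = 23.64°.
Equatorial spacing = 23.64 × 111.2 km/° = 2628 km.
At 35° latitude, spacing = 2628 × cos(35°) = 2153 km.

2150 km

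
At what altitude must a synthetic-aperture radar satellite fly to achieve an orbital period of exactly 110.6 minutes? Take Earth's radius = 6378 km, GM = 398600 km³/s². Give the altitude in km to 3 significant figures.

T = 110.6 min = 6636.0 s.
From T = 2π√(a³/μ): a = (μ T²/4π²)^(1/3) = (398600 × 6636.0² / 4π²)^(1/3) = 7632 km.
Altitude h = a − R = 7632 − 6378 = 1254 km.

1250 km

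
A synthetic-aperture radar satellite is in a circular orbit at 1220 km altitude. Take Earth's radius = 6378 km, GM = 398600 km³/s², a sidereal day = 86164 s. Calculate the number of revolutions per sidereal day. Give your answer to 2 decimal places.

Semi-major axis a = 6378 + 1220 = 7598 km. Period T = 2π√(a³/μ) = 2π√(7598³/398600) = 6591.1 s = 109.85 min.
Orbits per sidereal day = 86164 / 6591.1 = 13.073.

13.07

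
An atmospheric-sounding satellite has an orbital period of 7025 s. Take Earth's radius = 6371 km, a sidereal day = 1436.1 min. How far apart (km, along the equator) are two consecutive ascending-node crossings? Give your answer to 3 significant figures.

3260 km

During one orbit Earth rotates (7025.0 / 86166) × 360° = 29.35°.
At the equator that is 29.35° × (2π·6371/360) km/° = 29.35 × 111.2 = 3264 km.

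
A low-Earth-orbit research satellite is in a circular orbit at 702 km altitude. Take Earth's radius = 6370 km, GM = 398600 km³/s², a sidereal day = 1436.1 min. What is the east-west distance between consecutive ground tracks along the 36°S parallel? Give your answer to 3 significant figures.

Semi-major axis a = 6370 + 702 = 7072 km. Period T = 2π√(a³/μ) = 2π√(7072³/398600) = 5918.7 s = 98.64 min.
Node shift per orbit = (5918.7/86166) × 360° = 24.73°.
Equatorial spacing = 24.73 × 111.2 km/° = 2749 km.
At 36° latitude, spacing = 2749 × cos(36°) = 2224 km.

2220 km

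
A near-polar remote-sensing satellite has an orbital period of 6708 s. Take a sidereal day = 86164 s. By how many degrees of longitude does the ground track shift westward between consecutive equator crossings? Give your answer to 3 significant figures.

28.0°

During one orbit Earth rotates (6708.0 / 86164) × 360° = 28.03°.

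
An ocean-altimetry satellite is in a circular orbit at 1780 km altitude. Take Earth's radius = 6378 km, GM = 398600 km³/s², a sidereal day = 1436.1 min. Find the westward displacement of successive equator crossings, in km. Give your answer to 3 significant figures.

Semi-major axis a = 6378 + 1780 = 8158 km. Period T = 2π√(a³/μ) = 2π√(8158³/398600) = 7333.1 s = 122.22 min.
During one orbit Earth rotates (7333.1 / 86166) × 360° = 30.64°.
At the equator that is 30.64° × (2π·6378/360) km/° = 30.64 × 111.3 = 3410 km.

3410 km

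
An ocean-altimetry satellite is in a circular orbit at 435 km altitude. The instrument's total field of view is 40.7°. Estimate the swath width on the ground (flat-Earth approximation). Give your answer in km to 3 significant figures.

Half-angle = 40.7°/2 = 20.35°.
Swath width ≈ 2h·tan(θ/2) = 2 × 435 × tan(20.35°) = 322.7 km.

323 km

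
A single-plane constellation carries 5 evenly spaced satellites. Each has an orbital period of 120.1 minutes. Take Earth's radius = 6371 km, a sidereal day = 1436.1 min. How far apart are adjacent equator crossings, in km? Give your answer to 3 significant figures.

T = 120.1 min = 7206.0 s.
Single-satellite node shift = (7206.0/86166) × 360° = 30.11°.
With 5 satellites evenly phased, successive equator crossings are 30.11/5 = 6.021° apart.
That is 6.021 × 111.2 = 670 km at the equator.

670 km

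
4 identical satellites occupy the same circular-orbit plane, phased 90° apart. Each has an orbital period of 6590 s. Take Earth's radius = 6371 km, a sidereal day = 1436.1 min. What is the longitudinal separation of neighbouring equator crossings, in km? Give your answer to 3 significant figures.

Single-satellite node shift = (6590.0/86166) × 360° = 27.53°.
With 4 satellites evenly phased, successive equator crossings are 27.53/4 = 6.883° apart.
That is 6.883 × 111.2 = 765 km at the equator.

765 km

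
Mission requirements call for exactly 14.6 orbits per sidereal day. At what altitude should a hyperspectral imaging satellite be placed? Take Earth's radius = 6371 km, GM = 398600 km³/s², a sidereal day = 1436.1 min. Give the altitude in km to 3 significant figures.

Required period T = 86166 / 14.6 = 5901.8 s.
From T = 2π√(a³/μ): a = (μ T²/4π²)^(1/3) = (398600 × 5901.8² / 4π²)^(1/3) = 7059 km.
Altitude h = a − R = 7059 − 6371 = 688 km.

688 km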